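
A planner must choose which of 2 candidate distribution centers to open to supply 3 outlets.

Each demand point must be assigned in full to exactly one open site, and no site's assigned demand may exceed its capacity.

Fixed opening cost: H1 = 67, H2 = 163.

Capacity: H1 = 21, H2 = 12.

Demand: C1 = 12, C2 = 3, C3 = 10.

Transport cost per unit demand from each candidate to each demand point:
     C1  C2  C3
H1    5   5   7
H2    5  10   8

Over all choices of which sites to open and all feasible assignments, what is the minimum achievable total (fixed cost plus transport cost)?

375

Open {H1, H2}; cheapest assignment that respects the capacities:
  H1 (cap 21, load 13): C2, C3 — cost 3×5 + 10×7 = 85
  H2 (cap 12, load 12): C1 — cost 12×5 = 60
  Shipping 145, fixed 230 → total 375.
  Any other capacity-feasible assignment to {H1, H2} ships for at least 145.
Total demand is 25 and no other set of sites has combined capacity ≥ 25, so {H1, H2} is the only feasible choice of open sites. Minimum: 375.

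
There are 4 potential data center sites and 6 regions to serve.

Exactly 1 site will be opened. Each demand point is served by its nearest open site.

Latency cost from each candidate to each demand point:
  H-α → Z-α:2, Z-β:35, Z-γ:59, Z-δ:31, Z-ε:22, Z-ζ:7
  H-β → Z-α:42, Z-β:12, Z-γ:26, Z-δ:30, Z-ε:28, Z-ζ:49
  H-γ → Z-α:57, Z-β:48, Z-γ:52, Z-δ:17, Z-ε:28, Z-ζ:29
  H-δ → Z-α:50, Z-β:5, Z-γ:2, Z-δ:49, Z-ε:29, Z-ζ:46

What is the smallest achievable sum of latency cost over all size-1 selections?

156

Open {H-α}.
  Z-α→H-α 2, Z-β→H-α 35, Z-γ→H-α 59, Z-δ→H-α 31, Z-ε→H-α 22, Z-ζ→H-α 7  ⇒ total 156.
Compare {H-δ}: total 181.
Compare {H-β}: total 187.
No size-1 selection does better; minimum is 156.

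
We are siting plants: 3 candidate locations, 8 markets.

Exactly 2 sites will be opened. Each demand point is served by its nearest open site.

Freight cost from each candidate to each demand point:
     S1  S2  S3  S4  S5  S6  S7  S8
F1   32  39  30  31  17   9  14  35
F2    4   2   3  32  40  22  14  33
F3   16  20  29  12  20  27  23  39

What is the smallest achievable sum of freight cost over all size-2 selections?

Open {F2, F3}.
  S1→F2 4, S2→F2 2, S3→F2 3, S4→F3 12, S5→F3 20, S6→F2 22, S7→F2 14, S8→F2 33  ⇒ total 110.
Compare {F1, F2}: total 113.
Compare {F1, F3}: total 152.

110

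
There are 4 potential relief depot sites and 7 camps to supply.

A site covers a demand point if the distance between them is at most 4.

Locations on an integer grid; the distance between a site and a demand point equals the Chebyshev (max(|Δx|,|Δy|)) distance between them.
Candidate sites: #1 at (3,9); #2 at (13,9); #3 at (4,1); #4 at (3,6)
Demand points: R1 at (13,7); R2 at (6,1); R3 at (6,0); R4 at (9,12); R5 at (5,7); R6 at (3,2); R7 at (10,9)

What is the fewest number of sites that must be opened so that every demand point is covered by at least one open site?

Coverage sets (demand points within 4 of each site):
  #1: {R5}
  #2: {R1, R4, R7}
  #3: {R2, R3, R6}
  #4: {R5, R6}
No 2 sites suffice: every size-2 union leaves at least one demand point uncovered.
But {#1, #2, #3} covers everything, so the minimum is 3.

3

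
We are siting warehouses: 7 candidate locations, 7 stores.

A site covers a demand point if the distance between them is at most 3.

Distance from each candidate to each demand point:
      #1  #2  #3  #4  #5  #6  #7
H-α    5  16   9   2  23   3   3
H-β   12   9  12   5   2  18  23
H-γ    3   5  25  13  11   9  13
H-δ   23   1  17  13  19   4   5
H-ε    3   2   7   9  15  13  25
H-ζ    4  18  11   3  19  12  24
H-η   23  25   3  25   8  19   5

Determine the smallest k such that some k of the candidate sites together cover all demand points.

4

Coverage sets (demand points within 3 of each site):
  H-α: {#4, #6, #7}
  H-β: {#5}
  H-γ: {#1}
  H-δ: {#2}
  H-ε: {#1, #2}
  H-ζ: {#4}
  H-η: {#3}
No 3 sites suffice: every size-3 union leaves at least one demand point uncovered.
But {H-α, H-β, H-ε, H-η} covers everything, so the minimum is 4.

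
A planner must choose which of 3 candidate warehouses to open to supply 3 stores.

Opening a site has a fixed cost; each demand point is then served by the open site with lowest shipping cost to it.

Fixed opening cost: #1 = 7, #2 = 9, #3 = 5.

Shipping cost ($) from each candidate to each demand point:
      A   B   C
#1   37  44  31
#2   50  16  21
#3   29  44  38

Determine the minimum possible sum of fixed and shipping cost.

Open {#2, #3}: assign each demand point to its cheapest open site.
  A→#3 29, B→#2 16, C→#2 21
  shipping cost 66, fixed 14 → total 80.
Compare {#1, #2, #3}: shipping cost 66 + fixed 21 = 87.
Compare {#1, #2}: shipping cost 74 + fixed 16 = 90.
Compare {#2}: shipping cost 87 + fixed 9 = 96.
All other subsets cost ≥ 87. Minimum total cost: 80.

80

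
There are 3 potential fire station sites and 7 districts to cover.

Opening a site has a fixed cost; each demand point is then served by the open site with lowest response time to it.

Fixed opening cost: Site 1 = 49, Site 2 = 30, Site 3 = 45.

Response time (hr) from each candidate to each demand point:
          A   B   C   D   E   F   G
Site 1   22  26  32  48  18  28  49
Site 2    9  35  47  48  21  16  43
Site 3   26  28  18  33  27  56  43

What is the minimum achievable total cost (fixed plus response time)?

243

Open {Site 2, Site 3}: assign each demand point to its cheapest open site.
  A→Site 2 9, B→Site 3 28, C→Site 3 18, D→Site 3 33, E→Site 2 21, F→Site 2 16, G→Site 2 43
  response time 168, fixed 75 → total 243.
Compare {Site 2}: response time 219 + fixed 30 = 249.
Compare {Site 1, Site 2}: response time 192 + fixed 79 = 271.
Compare {Site 1}: response time 223 + fixed 49 = 272.
All other subsets cost ≥ 249. Minimum total cost: 243.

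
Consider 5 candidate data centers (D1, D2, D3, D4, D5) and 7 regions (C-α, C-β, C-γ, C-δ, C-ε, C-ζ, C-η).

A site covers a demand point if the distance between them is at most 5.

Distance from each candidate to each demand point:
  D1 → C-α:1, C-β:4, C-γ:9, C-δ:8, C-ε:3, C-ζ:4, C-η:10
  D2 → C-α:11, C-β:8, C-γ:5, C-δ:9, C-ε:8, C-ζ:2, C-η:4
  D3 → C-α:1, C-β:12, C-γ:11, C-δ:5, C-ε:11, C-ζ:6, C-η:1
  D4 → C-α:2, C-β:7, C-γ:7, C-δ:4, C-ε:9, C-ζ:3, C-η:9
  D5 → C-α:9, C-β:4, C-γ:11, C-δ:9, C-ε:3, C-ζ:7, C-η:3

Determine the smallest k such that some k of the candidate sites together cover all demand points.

3

Coverage sets (demand points within 5 of each site):
  D1: {C-α, C-β, C-ε, C-ζ}
  D2: {C-γ, C-ζ, C-η}
  D3: {C-α, C-δ, C-η}
  D4: {C-α, C-δ, C-ζ}
  D5: {C-β, C-ε, C-η}
No 2 sites suffice: every size-2 union leaves at least one demand point uncovered.
But {D1, D2, D3} covers everything, so the minimum is 3.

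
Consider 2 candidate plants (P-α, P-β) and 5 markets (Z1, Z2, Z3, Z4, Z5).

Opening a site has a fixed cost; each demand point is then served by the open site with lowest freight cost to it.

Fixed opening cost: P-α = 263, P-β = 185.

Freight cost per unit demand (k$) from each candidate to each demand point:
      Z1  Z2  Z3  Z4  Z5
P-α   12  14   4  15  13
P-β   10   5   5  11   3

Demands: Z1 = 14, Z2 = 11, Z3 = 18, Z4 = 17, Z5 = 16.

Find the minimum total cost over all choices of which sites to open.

705

Open {P-β}: assign each demand point to its cheapest open site.
  Z1→P-β 14×10=140, Z2→P-β 11×5=55, Z3→P-β 18×5=90, Z4→P-β 17×11=187, Z5→P-β 16×3=48
  freight cost 520, fixed 185 → total 705.
Compare {P-α, P-β}: freight cost 502 + fixed 448 = 950.
Compare {P-α}: freight cost 857 + fixed 263 = 1120.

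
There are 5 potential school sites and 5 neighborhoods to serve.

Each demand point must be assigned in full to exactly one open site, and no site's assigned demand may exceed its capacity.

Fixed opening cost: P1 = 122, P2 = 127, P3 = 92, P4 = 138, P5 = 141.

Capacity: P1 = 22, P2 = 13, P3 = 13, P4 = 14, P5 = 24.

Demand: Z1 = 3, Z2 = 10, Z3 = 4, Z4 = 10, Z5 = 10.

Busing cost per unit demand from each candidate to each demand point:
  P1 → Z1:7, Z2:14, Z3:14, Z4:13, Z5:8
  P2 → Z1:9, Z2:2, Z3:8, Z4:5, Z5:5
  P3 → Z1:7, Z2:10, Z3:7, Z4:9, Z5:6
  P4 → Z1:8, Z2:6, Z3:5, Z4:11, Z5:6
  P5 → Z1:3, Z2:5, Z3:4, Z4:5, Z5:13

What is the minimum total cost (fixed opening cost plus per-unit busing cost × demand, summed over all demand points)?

Open {P3, P5}; cheapest assignment that respects the capacities:
  P3 (cap 13, load 13): Z1, Z5 — cost 3×7 + 10×6 = 81
  P5 (cap 24, load 24): Z2, Z3, Z4 — cost 10×5 + 4×4 + 10×5 = 116
  Shipping 197, fixed 233 → total 430.
  Any other capacity-feasible assignment to {P3, P5} ships for at least 197.
Compare {P2, P5}: its best feasible assignment gives total 461.
Compare {P4, P5}: its best feasible assignment gives total 468.
Every other set of open sites that can feasibly serve all demand totals ≥ 461 even under its best assignment. Minimum: 430.

430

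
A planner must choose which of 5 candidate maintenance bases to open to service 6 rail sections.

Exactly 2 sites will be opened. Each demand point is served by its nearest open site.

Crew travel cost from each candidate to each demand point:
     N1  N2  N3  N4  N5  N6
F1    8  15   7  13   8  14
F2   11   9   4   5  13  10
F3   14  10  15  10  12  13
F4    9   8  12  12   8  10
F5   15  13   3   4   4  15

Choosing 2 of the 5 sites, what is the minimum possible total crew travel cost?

Open {F4, F5}.
  N1→F4 9, N2→F4 8, N3→F5 3, N4→F5 4, N5→F5 4, N6→F4 10  ⇒ total 38.
Compare {F2, F5}: total 41.
Compare {F1, F2}: total 44.
No size-2 selection does better; minimum is 38.

38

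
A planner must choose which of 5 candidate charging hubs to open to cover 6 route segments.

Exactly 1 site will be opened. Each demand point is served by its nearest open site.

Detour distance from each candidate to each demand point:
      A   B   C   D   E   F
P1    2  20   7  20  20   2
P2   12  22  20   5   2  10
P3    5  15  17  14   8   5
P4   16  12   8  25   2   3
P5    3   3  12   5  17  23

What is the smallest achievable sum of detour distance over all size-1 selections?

Open {P5}.
  A→P5 3, B→P5 3, C→P5 12, D→P5 5, E→P5 17, F→P5 23  ⇒ total 63.
Compare {P3}: total 64.
Compare {P4}: total 66.
No size-1 selection does better; minimum is 63.

63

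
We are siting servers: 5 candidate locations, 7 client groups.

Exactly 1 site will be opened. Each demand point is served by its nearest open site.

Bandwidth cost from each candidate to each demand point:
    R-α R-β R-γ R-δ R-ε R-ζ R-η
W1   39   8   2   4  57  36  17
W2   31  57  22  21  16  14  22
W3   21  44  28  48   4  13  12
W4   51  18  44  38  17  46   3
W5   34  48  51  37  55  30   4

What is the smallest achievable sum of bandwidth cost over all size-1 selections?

Open {W1}.
  R-α→W1 39, R-β→W1 8, R-γ→W1 2, R-δ→W1 4, R-ε→W1 57, R-ζ→W1 36, R-η→W1 17  ⇒ total 163.
Compare {W3}: total 170.
Compare {W2}: total 183.
No size-1 selection does better; minimum is 163.

163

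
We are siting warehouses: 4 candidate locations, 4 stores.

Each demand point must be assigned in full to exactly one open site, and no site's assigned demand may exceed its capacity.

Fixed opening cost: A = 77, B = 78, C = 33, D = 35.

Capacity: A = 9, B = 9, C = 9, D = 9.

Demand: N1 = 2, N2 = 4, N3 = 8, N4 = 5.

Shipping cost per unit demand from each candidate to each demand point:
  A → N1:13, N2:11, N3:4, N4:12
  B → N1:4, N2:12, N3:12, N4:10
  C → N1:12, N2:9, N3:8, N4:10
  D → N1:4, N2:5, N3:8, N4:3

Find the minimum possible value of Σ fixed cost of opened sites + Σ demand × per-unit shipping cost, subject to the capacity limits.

Open {A, C, D}; cheapest assignment that respects the capacities:
  A (cap 9, load 8): N3 — cost 8×4 = 32
  C (cap 9, load 2): N1 — cost 2×12 = 24
  D (cap 9, load 9): N2, N4 — cost 4×5 + 5×3 = 35
  Shipping 91, fixed 145 → total 236.
  Any other capacity-feasible assignment to {A, C, D} ships for at least 91.
Compare {B, C, D}: its best feasible assignment gives total 253.
Compare {A, B, D}: its best feasible assignment gives total 265.
Every other set of open sites that can feasibly serve all demand totals ≥ 253 even under its best assignment. Minimum: 236.

236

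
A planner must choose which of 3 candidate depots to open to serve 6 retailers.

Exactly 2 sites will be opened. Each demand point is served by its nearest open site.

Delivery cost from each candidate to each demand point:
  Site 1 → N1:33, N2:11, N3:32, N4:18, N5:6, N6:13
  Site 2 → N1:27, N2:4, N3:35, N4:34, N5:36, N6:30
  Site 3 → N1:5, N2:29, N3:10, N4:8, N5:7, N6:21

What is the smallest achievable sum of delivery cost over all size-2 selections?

53

Open {Site 1, Site 3}.
  N1→Site 3 5, N2→Site 1 11, N3→Site 3 10, N4→Site 3 8, N5→Site 1 6, N6→Site 1 13  ⇒ total 53.
Compare {Site 2, Site 3}: total 55.
Compare {Site 1, Site 2}: total 100.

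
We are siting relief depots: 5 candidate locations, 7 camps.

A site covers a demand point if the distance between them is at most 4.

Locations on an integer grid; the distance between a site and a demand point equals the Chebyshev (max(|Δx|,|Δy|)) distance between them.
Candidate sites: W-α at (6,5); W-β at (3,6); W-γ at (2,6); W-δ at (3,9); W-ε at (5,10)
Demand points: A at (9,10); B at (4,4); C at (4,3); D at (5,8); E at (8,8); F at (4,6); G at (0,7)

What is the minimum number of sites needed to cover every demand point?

2

Coverage sets (demand points within 4 of each site):
  W-α: {B, C, D, E, F}
  W-β: {B, C, D, F, G}
  W-γ: {B, C, D, F, G}
  W-δ: {D, F, G}
  W-ε: {A, D, E, F}
No single site covers all 7 demand points.
But {W-β, W-ε} covers everything, so the minimum is 2.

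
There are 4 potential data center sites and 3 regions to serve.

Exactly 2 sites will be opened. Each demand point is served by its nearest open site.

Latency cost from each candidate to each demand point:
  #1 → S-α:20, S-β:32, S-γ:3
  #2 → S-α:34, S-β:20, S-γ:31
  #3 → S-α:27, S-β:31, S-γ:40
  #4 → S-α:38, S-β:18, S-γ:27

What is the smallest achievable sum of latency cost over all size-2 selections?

Open {#1, #4}.
  S-α→#1 20, S-β→#4 18, S-γ→#1 3  ⇒ total 41.
Compare {#1, #2}: total 43.
Compare {#1, #3}: total 54.
No size-2 selection does better; minimum is 41.

41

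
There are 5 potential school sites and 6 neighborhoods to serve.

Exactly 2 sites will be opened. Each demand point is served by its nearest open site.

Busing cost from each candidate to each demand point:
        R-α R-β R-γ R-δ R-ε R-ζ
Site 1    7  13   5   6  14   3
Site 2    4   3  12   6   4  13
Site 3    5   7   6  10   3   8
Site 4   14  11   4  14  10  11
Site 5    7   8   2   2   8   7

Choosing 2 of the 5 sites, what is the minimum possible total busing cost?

22

Open {Site 2, Site 5}.
  R-α→Site 2 4, R-β→Site 2 3, R-γ→Site 5 2, R-δ→Site 5 2, R-ε→Site 2 4, R-ζ→Site 5 7  ⇒ total 22.
Compare {Site 1, Site 2}: total 25.
Compare {Site 3, Site 5}: total 26.
No size-2 selection does better; minimum is 22.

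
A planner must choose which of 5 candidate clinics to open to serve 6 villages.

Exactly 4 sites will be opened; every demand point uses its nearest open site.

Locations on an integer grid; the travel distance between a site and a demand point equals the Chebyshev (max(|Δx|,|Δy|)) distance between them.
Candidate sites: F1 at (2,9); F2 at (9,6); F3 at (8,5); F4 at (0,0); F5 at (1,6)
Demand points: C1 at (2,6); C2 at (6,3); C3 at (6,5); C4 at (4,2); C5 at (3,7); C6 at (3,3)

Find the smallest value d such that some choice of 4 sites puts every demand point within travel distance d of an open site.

4

Open {F1, F2, F3, F4}.
  Farthest demand point is C4 at travel distance 4 (to F3); all others are ≤ 4.
With {F1, F2, F3, F5} the worst case is 4.
With {F1, F2, F4, F5} the worst case is 4.
No size-4 selection achieves below 4.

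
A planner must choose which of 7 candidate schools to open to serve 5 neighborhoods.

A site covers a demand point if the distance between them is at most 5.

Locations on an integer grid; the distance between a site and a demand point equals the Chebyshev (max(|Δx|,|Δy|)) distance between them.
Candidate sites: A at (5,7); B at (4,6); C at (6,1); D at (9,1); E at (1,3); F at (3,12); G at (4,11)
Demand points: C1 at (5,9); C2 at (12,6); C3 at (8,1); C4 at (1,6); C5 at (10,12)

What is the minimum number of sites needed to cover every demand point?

2

Coverage sets (demand points within 5 of each site):
  A: {C1, C4, C5}
  B: {C1, C3, C4}
  C: {C3, C4}
  D: {C2, C3}
  E: {C4}
  F: {C1}
  G: {C1, C4}
No single site covers all 5 demand points.
But {A, D} covers everything, so the minimum is 2.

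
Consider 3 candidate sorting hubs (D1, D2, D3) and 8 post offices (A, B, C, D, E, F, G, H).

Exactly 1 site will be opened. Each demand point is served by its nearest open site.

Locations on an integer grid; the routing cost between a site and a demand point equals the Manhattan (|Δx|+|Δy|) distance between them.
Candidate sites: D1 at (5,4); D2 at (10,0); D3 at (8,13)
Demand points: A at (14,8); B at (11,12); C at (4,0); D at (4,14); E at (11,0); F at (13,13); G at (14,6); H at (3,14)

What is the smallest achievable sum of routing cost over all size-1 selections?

Open {D3}.
  A→D3 11, B→D3 4, C→D3 17, D→D3 5, E→D3 16, F→D3 5, G→D3 13, H→D3 6  ⇒ total 77.
Compare {D1}: total 93.
Compare {D2}: total 99.

77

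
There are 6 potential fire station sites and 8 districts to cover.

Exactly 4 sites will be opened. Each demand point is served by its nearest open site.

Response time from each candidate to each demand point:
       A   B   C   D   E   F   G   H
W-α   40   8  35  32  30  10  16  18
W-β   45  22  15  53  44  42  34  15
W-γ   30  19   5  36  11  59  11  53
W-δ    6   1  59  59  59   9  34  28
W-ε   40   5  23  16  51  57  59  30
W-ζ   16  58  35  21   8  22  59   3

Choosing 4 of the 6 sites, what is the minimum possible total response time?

59

Open {W-γ, W-δ, W-ε, W-ζ}.
  A→W-δ 6, B→W-δ 1, C→W-γ 5, D→W-ε 16, E→W-ζ 8, F→W-δ 9, G→W-γ 11, H→W-ζ 3  ⇒ total 59.
Compare {W-α, W-γ, W-δ, W-ζ}: total 64.
Compare {W-β, W-γ, W-δ, W-ζ}: total 64.
No size-4 selection does better; minimum is 59.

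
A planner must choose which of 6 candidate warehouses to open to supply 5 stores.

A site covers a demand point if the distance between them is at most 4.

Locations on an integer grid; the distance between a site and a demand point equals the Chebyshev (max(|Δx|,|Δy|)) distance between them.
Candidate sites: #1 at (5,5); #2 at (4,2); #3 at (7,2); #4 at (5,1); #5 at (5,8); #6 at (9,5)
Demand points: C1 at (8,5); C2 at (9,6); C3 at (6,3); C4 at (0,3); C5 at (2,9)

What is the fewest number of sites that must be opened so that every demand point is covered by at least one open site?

2

Coverage sets (demand points within 4 of each site):
  #1: {C1, C2, C3, C5}
  #2: {C1, C3, C4}
  #3: {C1, C2, C3}
  #4: {C1, C3}
  #5: {C1, C2, C5}
  #6: {C1, C2, C3}
No single site covers all 5 demand points.
But {#1, #2} covers everything, so the minimum is 2.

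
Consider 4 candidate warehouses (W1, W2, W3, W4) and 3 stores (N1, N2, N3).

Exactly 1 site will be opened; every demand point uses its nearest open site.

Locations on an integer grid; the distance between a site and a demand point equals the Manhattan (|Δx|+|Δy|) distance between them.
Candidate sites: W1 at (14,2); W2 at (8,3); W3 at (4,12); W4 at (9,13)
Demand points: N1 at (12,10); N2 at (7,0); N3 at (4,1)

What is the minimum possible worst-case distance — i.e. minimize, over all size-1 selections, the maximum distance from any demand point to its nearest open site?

Open {W1}.
  Farthest demand point is N3 at distance 11 (to W1); all others are ≤ 11.
With {W2} the worst case is 11.
With {W3} the worst case is 15.
No size-1 selection achieves below 11.

11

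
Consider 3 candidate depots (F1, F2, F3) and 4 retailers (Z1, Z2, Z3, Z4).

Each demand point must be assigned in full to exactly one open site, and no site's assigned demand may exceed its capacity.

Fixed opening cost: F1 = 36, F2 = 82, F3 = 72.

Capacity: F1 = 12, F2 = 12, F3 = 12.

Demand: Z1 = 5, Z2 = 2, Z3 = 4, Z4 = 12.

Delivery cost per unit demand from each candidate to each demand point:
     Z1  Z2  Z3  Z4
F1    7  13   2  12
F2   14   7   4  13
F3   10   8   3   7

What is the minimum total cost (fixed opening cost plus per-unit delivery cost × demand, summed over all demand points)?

261

Open {F1, F3}; cheapest assignment that respects the capacities:
  F1 (cap 12, load 11): Z1, Z2, Z3 — cost 5×7 + 2×13 + 4×2 = 69
  F3 (cap 12, load 12): Z4 — cost 12×7 = 84
  Shipping 153, fixed 108 → total 261.
  Any other capacity-feasible assignment to {F1, F3} ships for at least 153.
Compare {F1, F2, F3}: its best feasible assignment gives total 331.
Compare {F2, F3}: its best feasible assignment gives total 338.
Every other set of open sites that can feasibly serve all demand totals ≥ 331 even under its best assignment. Minimum: 261.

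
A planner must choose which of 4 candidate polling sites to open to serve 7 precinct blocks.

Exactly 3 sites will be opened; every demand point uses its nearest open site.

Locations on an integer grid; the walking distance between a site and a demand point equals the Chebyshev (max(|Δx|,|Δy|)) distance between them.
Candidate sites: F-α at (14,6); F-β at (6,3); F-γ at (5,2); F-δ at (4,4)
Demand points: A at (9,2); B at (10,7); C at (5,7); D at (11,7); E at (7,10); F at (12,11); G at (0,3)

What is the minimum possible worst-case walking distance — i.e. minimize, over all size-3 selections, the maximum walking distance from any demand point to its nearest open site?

6

Open {F-α, F-β, F-δ}.
  Farthest demand point is E at walking distance 6 (to F-δ); all others are ≤ 6.
With {F-α, F-γ, F-δ} the worst case is 6.
With {F-α, F-β, F-γ} the worst case is 7.
No size-3 selection achieves below 6.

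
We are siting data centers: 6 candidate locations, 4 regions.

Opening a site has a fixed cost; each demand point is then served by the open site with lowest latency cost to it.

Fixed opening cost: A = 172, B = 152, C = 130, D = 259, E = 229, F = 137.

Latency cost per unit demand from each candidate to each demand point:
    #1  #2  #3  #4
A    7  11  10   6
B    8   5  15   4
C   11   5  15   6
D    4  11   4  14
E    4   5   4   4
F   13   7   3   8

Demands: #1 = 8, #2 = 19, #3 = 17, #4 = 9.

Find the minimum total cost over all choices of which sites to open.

460

Open {E}: assign each demand point to its cheapest open site.
  #1→E 8×4=32, #2→E 19×5=95, #3→E 17×4=68, #4→E 9×4=36
  latency cost 231, fixed 229 → total 460.
Compare {F}: latency cost 360 + fixed 137 = 497.
Compare {B, F}: latency cost 246 + fixed 289 = 535.
Compare {C, F}: latency cost 288 + fixed 267 = 555.
All other subsets cost ≥ 497. Minimum total cost: 460.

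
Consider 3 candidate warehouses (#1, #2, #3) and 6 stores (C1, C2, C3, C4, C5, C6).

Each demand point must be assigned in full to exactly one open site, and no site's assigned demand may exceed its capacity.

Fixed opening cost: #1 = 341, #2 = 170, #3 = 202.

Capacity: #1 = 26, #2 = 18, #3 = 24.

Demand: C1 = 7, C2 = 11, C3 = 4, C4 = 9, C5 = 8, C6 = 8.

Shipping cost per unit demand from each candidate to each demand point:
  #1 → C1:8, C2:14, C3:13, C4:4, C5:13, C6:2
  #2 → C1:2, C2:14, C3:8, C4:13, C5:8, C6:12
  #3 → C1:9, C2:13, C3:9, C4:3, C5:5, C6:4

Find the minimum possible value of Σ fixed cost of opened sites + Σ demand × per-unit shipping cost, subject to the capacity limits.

Open {#1, #3}; cheapest assignment that respects the capacities:
  #1 (cap 26, load 24): C1, C4, C6 — cost 7×8 + 9×4 + 8×2 = 108
  #3 (cap 24, load 23): C2, C3, C5 — cost 11×13 + 4×9 + 8×5 = 219
  Shipping 327, fixed 543 → total 870.
  Any other capacity-feasible assignment to {#1, #3} ships for at least 327.
Compare {#1, #2, #3}: its best feasible assignment gives total 994.
Every other set of open sites that can feasibly serve all demand totals ≥ 994 even under its best assignment. Minimum: 870.

870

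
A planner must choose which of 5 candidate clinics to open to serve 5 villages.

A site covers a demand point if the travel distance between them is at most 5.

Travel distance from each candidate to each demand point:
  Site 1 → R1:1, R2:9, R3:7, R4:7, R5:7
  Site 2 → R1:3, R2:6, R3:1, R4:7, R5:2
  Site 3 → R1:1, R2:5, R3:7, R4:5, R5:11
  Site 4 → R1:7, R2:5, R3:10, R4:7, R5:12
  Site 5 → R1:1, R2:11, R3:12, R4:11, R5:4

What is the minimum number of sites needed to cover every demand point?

Coverage sets (demand points within 5 of each site):
  Site 1: {R1}
  Site 2: {R1, R3, R5}
  Site 3: {R1, R2, R4}
  Site 4: {R2}
  Site 5: {R1, R5}
No single site covers all 5 demand points.
But {Site 2, Site 3} covers everything, so the minimum is 2.

2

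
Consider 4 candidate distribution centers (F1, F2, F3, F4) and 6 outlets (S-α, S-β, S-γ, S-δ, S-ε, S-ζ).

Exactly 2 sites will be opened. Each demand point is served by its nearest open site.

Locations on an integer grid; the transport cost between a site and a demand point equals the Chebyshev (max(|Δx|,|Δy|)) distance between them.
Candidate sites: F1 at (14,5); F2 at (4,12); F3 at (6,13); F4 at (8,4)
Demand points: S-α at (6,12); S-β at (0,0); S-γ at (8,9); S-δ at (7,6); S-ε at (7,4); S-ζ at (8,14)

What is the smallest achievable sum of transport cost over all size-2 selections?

18

Open {F3, F4}.
  S-α→F3 1, S-β→F4 8, S-γ→F3 4, S-δ→F4 2, S-ε→F4 1, S-ζ→F3 2  ⇒ total 18.
Compare {F2, F4}: total 21.
Compare {F1, F4}: total 33.
No size-2 selection does better; minimum is 18.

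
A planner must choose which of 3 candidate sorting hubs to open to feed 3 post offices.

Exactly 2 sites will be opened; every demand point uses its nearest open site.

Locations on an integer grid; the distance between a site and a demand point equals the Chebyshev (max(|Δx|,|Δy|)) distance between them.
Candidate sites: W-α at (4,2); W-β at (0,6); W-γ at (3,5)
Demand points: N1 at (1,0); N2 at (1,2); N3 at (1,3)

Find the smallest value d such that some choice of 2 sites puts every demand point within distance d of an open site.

3

Open {W-α, W-β}.
  Farthest demand point is N1 at distance 3 (to W-α); all others are ≤ 3.
With {W-α, W-γ} the worst case is 3.
With {W-β, W-γ} the worst case is 5.
No size-2 selection achieves below 3.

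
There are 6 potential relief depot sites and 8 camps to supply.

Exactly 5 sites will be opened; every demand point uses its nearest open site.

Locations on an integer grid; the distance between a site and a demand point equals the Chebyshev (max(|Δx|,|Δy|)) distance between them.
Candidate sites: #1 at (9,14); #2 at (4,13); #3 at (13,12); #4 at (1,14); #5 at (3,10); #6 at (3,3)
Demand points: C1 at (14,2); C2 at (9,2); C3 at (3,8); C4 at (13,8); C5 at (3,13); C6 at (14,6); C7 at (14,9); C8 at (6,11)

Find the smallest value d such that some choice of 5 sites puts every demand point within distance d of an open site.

10

Open {#1, #2, #3, #4, #5}.
  Farthest demand point is C1 at distance 10 (to #3); all others are ≤ 10.
With {#1, #2, #3, #4, #6} the worst case is 10.
With {#1, #2, #3, #5, #6} the worst case is 10.
No size-5 selection achieves below 10.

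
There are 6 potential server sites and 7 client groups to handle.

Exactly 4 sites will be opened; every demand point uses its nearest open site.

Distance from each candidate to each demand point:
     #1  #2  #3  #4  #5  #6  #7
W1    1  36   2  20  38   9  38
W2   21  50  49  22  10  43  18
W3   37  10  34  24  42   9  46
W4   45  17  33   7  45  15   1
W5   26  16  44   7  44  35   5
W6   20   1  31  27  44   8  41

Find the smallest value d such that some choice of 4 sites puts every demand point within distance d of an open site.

Open {W1, W2, W3, W4}.
  Farthest demand point is #2 at distance 10 (to W3); all others are ≤ 10.
With {W1, W2, W3, W5} the worst case is 10.
With {W1, W2, W4, W6} the worst case is 10.
No size-4 selection achieves below 10.

10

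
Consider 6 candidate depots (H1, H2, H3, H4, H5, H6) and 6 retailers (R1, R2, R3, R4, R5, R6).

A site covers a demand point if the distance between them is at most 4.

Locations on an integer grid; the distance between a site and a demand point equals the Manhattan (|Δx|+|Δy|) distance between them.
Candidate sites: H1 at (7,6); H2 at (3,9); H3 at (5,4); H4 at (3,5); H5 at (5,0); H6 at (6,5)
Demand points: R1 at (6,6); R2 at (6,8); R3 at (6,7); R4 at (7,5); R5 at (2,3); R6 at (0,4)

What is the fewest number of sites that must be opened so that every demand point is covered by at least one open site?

Coverage sets (demand points within 4 of each site):
  H1: {R1, R2, R3, R4}
  H2: {R2}
  H3: {R1, R3, R4, R5}
  H4: {R1, R4, R5, R6}
  H5: {}
  H6: {R1, R2, R3, R4}
No single site covers all 6 demand points.
But {H1, H4} covers everything, so the minimum is 2.

2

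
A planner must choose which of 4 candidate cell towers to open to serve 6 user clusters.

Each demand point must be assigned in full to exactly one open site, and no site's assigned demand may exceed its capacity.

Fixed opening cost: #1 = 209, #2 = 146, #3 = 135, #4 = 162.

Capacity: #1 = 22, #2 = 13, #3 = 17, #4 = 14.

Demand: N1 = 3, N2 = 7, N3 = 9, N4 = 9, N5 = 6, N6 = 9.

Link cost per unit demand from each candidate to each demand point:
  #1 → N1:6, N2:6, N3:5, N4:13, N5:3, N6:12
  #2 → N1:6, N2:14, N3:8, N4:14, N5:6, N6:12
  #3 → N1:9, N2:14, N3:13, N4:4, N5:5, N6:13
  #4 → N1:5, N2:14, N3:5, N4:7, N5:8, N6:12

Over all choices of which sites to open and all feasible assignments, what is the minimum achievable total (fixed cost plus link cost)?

757

Open {#1, #2, #3}; cheapest assignment that respects the capacities:
  #1 (cap 22, load 22): N2, N3, N5 — cost 7×6 + 9×5 + 6×3 = 105
  #2 (cap 13, load 12): N1, N6 — cost 3×6 + 9×12 = 126
  #3 (cap 17, load 9): N4 — cost 9×4 = 36
  Shipping 267, fixed 490 → total 757.
  Any other capacity-feasible assignment to {#1, #2, #3} ships for at least 267.
Compare {#1, #3, #4}: its best feasible assignment gives total 770.
Compare {#1, #2, #4}: its best feasible assignment gives total 808.
Every other set of open sites that can feasibly serve all demand totals ≥ 770 even under its best assignment. Minimum: 757.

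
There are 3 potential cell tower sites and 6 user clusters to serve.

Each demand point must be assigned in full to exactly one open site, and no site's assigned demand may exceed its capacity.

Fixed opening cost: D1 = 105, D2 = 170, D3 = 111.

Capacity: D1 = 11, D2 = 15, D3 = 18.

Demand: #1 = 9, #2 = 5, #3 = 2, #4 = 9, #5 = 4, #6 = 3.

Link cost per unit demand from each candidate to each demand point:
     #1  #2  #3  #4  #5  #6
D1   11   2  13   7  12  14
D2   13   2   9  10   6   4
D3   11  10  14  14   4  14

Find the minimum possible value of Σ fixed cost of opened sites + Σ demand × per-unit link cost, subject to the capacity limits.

Open {D2, D3}; cheapest assignment that respects the capacities:
  D2 (cap 15, load 14): #2, #4 — cost 5×2 + 9×10 = 100
  D3 (cap 18, load 18): #1, #3, #5, #6 — cost 9×11 + 2×14 + 4×4 + 3×14 = 185
  Shipping 285, fixed 281 → total 566.
  Any other capacity-feasible assignment to {D2, D3} ships for at least 285.
Compare {D1, D2, D3}: its best feasible assignment gives total 604.
Every other set of open sites that can feasibly serve all demand totals ≥ 604 even under its best assignment. Minimum: 566.

566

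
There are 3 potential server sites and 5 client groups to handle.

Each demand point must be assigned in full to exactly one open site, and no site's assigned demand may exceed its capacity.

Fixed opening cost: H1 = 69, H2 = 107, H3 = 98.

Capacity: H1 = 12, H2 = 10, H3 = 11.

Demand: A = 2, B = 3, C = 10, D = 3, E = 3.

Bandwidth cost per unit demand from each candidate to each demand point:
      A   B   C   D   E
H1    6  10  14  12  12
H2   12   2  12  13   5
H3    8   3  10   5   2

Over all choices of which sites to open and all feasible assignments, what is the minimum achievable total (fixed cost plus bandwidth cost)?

349

Open {H1, H3}; cheapest assignment that respects the capacities:
  H1 (cap 12, load 12): A, C — cost 2×6 + 10×14 = 152
  H3 (cap 11, load 9): B, D, E — cost 3×3 + 3×5 + 3×2 = 30
  Shipping 182, fixed 167 → total 349.
  Any other capacity-feasible assignment to {H1, H3} ships for at least 182.
Compare {H2, H3}: its best feasible assignment gives total 371.
Compare {H1, H2}: its best feasible assignment gives total 388.
Every other set of open sites that can feasibly serve all demand totals ≥ 371 even under its best assignment. Minimum: 349.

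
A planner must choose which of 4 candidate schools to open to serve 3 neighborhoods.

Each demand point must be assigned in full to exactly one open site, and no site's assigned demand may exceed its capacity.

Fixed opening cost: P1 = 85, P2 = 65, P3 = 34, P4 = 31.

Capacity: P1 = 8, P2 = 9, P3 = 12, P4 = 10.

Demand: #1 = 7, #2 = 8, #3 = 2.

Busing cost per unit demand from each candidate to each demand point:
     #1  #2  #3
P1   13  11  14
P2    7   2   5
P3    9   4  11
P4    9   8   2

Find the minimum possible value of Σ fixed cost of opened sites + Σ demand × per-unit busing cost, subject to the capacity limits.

164

Open {P3, P4}; cheapest assignment that respects the capacities:
  P3 (cap 12, load 8): #2 — cost 8×4 = 32
  P4 (cap 10, load 9): #1, #3 — cost 7×9 + 2×2 = 67
  Shipping 99, fixed 65 → total 164.
  Any other capacity-feasible assignment to {P3, P4} ships for at least 99.
Compare {P2, P4}: its best feasible assignment gives total 179.
Compare {P2, P3}: its best feasible assignment gives total 190.
Every other set of open sites that can feasibly serve all demand totals ≥ 179 even under its best assignment. Minimum: 164.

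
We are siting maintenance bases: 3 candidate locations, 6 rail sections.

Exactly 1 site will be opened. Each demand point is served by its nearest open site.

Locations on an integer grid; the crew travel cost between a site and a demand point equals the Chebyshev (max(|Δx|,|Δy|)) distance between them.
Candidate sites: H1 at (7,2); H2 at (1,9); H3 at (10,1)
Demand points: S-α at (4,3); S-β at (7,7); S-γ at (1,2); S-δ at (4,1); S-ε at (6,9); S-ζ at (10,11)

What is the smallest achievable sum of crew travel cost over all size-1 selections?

33

Open {H1}.
  S-α→H1 3, S-β→H1 5, S-γ→H1 6, S-δ→H1 3, S-ε→H1 7, S-ζ→H1 9  ⇒ total 33.
Compare {H2}: total 41.
Compare {H3}: total 45.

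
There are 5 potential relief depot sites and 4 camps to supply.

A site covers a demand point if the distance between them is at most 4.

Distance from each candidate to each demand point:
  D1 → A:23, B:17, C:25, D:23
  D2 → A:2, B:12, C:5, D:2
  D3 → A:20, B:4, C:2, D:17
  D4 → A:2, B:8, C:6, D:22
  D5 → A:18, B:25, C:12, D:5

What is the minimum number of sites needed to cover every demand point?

Coverage sets (demand points within 4 of each site):
  D1: {}
  D2: {A, D}
  D3: {B, C}
  D4: {A}
  D5: {}
No single site covers all 4 demand points.
But {D2, D3} covers everything, so the minimum is 2.

2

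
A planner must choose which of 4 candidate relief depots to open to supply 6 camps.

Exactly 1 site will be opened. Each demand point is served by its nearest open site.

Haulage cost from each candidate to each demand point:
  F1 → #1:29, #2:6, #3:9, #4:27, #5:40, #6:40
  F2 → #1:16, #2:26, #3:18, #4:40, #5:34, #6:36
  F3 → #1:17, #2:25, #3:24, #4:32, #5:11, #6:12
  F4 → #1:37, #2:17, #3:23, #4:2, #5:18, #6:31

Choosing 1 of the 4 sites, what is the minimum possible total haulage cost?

Open {F3}.
  #1→F3 17, #2→F3 25, #3→F3 24, #4→F3 32, #5→F3 11, #6→F3 12  ⇒ total 121.
Compare {F4}: total 128.
Compare {F1}: total 151.
No size-1 selection does better; minimum is 121.

121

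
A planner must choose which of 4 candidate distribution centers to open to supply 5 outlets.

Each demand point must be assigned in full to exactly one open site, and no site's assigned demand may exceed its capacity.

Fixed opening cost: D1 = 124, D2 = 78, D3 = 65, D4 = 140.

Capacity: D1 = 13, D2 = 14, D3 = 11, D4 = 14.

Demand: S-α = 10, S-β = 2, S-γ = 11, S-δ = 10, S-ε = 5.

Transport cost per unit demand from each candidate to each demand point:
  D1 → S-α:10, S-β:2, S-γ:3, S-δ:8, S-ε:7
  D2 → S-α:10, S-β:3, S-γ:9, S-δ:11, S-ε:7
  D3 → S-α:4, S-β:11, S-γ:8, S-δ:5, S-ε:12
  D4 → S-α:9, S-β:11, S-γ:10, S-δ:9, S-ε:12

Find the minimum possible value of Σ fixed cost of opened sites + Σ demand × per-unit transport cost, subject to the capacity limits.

Open {D1, D2, D3, D4}; cheapest assignment that respects the capacities:
  D1 (cap 13, load 13): S-β, S-γ — cost 2×2 + 11×3 = 37
  D2 (cap 14, load 5): S-ε — cost 5×7 = 35
  D3 (cap 11, load 10): S-α — cost 10×4 = 40
  D4 (cap 14, load 10): S-δ — cost 10×9 = 90
  Shipping 202, fixed 407 → total 609.
  Any other capacity-feasible assignment to {D1, D2, D3, D4} ships for at least 202.
Total demand is 38; every other set of sites either has combined capacity below 38 or cannot fit the demands without splitting one across sites, so {D1, D2, D3, D4} is the only feasible choice of open sites. Minimum: 609.

609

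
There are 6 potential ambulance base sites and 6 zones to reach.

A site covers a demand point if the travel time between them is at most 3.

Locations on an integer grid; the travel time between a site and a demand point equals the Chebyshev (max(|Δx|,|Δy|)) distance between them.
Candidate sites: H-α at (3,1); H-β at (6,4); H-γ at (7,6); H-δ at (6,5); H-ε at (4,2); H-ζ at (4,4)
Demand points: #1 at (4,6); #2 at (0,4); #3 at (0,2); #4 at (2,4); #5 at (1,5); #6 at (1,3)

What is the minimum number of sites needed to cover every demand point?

Coverage sets (demand points within 3 of each site):
  H-α: {#2, #3, #4, #6}
  H-β: {#1}
  H-γ: {#1}
  H-δ: {#1}
  H-ε: {#4, #5, #6}
  H-ζ: {#1, #4, #5, #6}
No single site covers all 6 demand points.
But {H-α, H-ζ} covers everything, so the minimum is 2.

2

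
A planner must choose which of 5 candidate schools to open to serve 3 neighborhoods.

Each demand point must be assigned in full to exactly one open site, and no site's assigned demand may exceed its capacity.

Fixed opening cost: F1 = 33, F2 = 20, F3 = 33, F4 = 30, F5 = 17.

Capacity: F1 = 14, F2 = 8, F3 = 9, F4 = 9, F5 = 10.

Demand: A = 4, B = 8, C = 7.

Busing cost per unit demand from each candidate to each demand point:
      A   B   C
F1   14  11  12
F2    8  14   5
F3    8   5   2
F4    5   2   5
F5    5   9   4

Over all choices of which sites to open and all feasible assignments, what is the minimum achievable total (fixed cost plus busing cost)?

130

Open {F3, F4, F5}; cheapest assignment that respects the capacities:
  F3 (cap 9, load 7): C — cost 7×2 = 14
  F4 (cap 9, load 8): B — cost 8×2 = 16
  F5 (cap 10, load 4): A — cost 4×5 = 20
  Shipping 50, fixed 80 → total 130.
  Any other capacity-feasible assignment to {F3, F4, F5} ships for at least 50.
Compare {F2, F4, F5}: its best feasible assignment gives total 138.
Compare {F2, F3, F4}: its best feasible assignment gives total 145.
Every other set of open sites that can feasibly serve all demand totals ≥ 138 even under its best assignment. Minimum: 130.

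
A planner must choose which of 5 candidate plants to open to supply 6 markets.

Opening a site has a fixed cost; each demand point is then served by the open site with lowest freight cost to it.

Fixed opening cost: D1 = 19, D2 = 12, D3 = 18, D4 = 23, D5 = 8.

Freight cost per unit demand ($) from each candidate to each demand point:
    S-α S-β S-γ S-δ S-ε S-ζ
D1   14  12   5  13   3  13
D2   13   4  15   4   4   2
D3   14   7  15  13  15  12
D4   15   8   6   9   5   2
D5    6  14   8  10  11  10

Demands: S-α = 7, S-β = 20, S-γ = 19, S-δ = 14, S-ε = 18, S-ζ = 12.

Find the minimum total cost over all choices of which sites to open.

390

Open {D1, D2, D5}: assign each demand point to its cheapest open site.
  S-α→D5 7×6=42, S-β→D2 20×4=80, S-γ→D1 19×5=95, S-δ→D2 14×4=56, S-ε→D1 18×3=54, S-ζ→D2 12×2=24
  freight cost 351, fixed 39 → total 390.
Compare {D1, D2, D3, D5}: freight cost 351 + fixed 57 = 408.
Compare {D1, D2, D4, D5}: freight cost 351 + fixed 62 = 413.
Compare {D1, D2}: freight cost 400 + fixed 31 = 431.
All other subsets cost ≥ 408. Minimum total cost: 390.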